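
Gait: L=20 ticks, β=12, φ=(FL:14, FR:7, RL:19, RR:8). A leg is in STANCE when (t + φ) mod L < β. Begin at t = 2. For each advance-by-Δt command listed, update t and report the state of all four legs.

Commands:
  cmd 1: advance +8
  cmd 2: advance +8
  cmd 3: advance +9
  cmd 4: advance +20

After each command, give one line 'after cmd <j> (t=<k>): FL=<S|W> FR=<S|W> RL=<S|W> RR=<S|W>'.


after cmd 1 (t=10): FL=S FR=W RL=S RR=W
after cmd 2 (t=18): FL=W FR=S RL=W RR=S
after cmd 3 (t=27): FL=S FR=W RL=S RR=W
after cmd 4 (t=47): FL=S FR=W RL=S RR=W

start t=2: FL=W FR=S RL=S RR=S
cmd 1: advance +8 → t=10, phase=(4,17,9,18) → FL=S FR=W RL=S RR=W
cmd 2: advance +8 → t=18, phase=(12,5,17,6) → FL=W FR=S RL=W RR=S
cmd 3: advance +9 → t=27, phase=(1,14,6,15) → FL=S FR=W RL=S RR=W
cmd 4: advance +20 → t=47, phase=(1,14,6,15) → FL=S FR=W RL=S RR=W


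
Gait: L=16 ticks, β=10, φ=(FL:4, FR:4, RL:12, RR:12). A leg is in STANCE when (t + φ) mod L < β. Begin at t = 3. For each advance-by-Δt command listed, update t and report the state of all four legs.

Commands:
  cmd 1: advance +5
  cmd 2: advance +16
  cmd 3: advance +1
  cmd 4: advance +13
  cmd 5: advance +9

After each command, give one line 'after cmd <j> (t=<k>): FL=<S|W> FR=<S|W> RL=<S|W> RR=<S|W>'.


start t=3: FL=S FR=S RL=W RR=W
cmd 1: advance +5 → t=8, phase=(12,12,4,4) → FL=W FR=W RL=S RR=S
cmd 2: advance +16 → t=24, phase=(12,12,4,4) → FL=W FR=W RL=S RR=S
cmd 3: advance +1 → t=25, phase=(13,13,5,5) → FL=W FR=W RL=S RR=S
cmd 4: advance +13 → t=38, phase=(10,10,2,2) → FL=W FR=W RL=S RR=S
cmd 5: advance +9 → t=47, phase=(3,3,11,11) → FL=S FR=S RL=W RR=W

after cmd 1 (t=8): FL=W FR=W RL=S RR=S
after cmd 2 (t=24): FL=W FR=W RL=S RR=S
after cmd 3 (t=25): FL=W FR=W RL=S RR=S
after cmd 4 (t=38): FL=W FR=W RL=S RR=S
after cmd 5 (t=47): FL=S FR=S RL=W RR=W


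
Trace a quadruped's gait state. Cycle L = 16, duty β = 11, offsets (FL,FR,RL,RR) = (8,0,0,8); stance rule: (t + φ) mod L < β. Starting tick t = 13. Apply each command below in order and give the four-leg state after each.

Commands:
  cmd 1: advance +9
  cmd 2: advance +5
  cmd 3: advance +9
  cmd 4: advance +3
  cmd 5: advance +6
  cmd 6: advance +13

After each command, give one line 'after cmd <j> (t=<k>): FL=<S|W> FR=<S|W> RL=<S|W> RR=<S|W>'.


start t=13: FL=S FR=W RL=W RR=S
cmd 1: advance +9 → t=22, phase=(14,6,6,14) → FL=W FR=S RL=S RR=W
cmd 2: advance +5 → t=27, phase=(3,11,11,3) → FL=S FR=W RL=W RR=S
cmd 3: advance +9 → t=36, phase=(12,4,4,12) → FL=W FR=S RL=S RR=W
cmd 4: advance +3 → t=39, phase=(15,7,7,15) → FL=W FR=S RL=S RR=W
cmd 5: advance +6 → t=45, phase=(5,13,13,5) → FL=S FR=W RL=W RR=S
cmd 6: advance +13 → t=58, phase=(2,10,10,2) → FL=S FR=S RL=S RR=S

after cmd 1 (t=22): FL=W FR=S RL=S RR=W
after cmd 2 (t=27): FL=S FR=W RL=W RR=S
after cmd 3 (t=36): FL=W FR=S RL=S RR=W
after cmd 4 (t=39): FL=W FR=S RL=S RR=W
after cmd 5 (t=45): FL=S FR=W RL=W RR=S
after cmd 6 (t=58): FL=S FR=S RL=S RR=S


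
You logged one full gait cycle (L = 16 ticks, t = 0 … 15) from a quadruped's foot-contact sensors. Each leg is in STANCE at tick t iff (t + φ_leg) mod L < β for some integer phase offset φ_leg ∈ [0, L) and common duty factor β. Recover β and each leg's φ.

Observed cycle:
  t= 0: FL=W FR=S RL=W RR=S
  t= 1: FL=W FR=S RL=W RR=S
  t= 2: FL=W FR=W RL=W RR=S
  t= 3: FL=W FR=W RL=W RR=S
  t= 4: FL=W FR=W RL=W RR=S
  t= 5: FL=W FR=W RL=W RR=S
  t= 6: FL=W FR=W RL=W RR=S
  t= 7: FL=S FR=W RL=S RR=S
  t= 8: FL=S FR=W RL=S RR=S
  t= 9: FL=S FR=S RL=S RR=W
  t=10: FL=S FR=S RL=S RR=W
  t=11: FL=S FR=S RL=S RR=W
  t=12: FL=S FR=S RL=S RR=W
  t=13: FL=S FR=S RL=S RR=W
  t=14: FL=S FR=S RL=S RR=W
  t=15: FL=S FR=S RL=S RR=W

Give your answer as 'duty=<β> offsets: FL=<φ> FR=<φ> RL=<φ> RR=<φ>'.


duty=9 offsets: FL=9 FR=7 RL=9 RR=0

duty β = stance ticks per leg = 9
FL: stance ticks = 9; W→S at t=7 → φ=9
FR: stance ticks = 9; W→S at t=9 → φ=7
RL: stance ticks = 9; W→S at t=7 → φ=9
RR: stance ticks = 9; W→S at t=0 → φ=0


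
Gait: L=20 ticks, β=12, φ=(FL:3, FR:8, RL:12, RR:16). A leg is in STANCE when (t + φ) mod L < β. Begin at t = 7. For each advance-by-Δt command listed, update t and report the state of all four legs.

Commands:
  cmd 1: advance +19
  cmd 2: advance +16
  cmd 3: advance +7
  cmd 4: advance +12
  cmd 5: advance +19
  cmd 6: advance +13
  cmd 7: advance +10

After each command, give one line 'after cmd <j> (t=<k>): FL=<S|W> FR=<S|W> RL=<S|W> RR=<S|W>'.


start t=7: FL=S FR=W RL=W RR=S
cmd 1: advance +19 → t=26, phase=(9,14,18,2) → FL=S FR=W RL=W RR=S
cmd 2: advance +16 → t=42, phase=(5,10,14,18) → FL=S FR=S RL=W RR=W
cmd 3: advance +7 → t=49, phase=(12,17,1,5) → FL=W FR=W RL=S RR=S
cmd 4: advance +12 → t=61, phase=(4,9,13,17) → FL=S FR=S RL=W RR=W
cmd 5: advance +19 → t=80, phase=(3,8,12,16) → FL=S FR=S RL=W RR=W
cmd 6: advance +13 → t=93, phase=(16,1,5,9) → FL=W FR=S RL=S RR=S
cmd 7: advance +10 → t=103, phase=(6,11,15,19) → FL=S FR=S RL=W RR=W

after cmd 1 (t=26): FL=S FR=W RL=W RR=S
after cmd 2 (t=42): FL=S FR=S RL=W RR=W
after cmd 3 (t=49): FL=W FR=W RL=S RR=S
after cmd 4 (t=61): FL=S FR=S RL=W RR=W
after cmd 5 (t=80): FL=S FR=S RL=W RR=W
after cmd 6 (t=93): FL=W FR=S RL=S RR=S
after cmd 7 (t=103): FL=S FR=S RL=W RR=W


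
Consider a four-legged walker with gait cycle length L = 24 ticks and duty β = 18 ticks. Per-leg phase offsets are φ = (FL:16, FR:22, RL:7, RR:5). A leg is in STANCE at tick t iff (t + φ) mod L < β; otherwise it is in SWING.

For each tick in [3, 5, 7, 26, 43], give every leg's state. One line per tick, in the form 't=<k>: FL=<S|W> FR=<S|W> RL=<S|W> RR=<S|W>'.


t=3: phase=(19,1,10,8) vs β=18 → FL=W FR=S RL=S RR=S
t=5: phase=(21,3,12,10) vs β=18 → FL=W FR=S RL=S RR=S
t=7: phase=(23,5,14,12) vs β=18 → FL=W FR=S RL=S RR=S
t=26: phase=(18,0,9,7) vs β=18 → FL=W FR=S RL=S RR=S
t=43: phase=(11,17,2,0) vs β=18 → FL=S FR=S RL=S RR=S

t=3: FL=W FR=S RL=S RR=S
t=5: FL=W FR=S RL=S RR=S
t=7: FL=W FR=S RL=S RR=S
t=26: FL=W FR=S RL=S RR=S
t=43: FL=S FR=S RL=S RR=S


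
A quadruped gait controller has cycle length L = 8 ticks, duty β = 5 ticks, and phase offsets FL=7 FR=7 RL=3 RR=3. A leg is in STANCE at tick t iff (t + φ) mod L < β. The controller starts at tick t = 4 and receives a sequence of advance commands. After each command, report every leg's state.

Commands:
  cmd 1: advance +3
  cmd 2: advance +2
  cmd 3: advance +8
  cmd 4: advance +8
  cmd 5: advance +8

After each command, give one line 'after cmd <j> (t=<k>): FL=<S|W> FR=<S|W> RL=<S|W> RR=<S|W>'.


start t=4: FL=S FR=S RL=W RR=W
cmd 1: advance +3 → t=7, phase=(6,6,2,2) → FL=W FR=W RL=S RR=S
cmd 2: advance +2 → t=9, phase=(0,0,4,4) → FL=S FR=S RL=S RR=S
cmd 3: advance +8 → t=17, phase=(0,0,4,4) → FL=S FR=S RL=S RR=S
cmd 4: advance +8 → t=25, phase=(0,0,4,4) → FL=S FR=S RL=S RR=S
cmd 5: advance +8 → t=33, phase=(0,0,4,4) → FL=S FR=S RL=S RR=S

after cmd 1 (t=7): FL=W FR=W RL=S RR=S
after cmd 2 (t=9): FL=S FR=S RL=S RR=S
after cmd 3 (t=17): FL=S FR=S RL=S RR=S
after cmd 4 (t=25): FL=S FR=S RL=S RR=S
after cmd 5 (t=33): FL=S FR=S RL=S RR=S


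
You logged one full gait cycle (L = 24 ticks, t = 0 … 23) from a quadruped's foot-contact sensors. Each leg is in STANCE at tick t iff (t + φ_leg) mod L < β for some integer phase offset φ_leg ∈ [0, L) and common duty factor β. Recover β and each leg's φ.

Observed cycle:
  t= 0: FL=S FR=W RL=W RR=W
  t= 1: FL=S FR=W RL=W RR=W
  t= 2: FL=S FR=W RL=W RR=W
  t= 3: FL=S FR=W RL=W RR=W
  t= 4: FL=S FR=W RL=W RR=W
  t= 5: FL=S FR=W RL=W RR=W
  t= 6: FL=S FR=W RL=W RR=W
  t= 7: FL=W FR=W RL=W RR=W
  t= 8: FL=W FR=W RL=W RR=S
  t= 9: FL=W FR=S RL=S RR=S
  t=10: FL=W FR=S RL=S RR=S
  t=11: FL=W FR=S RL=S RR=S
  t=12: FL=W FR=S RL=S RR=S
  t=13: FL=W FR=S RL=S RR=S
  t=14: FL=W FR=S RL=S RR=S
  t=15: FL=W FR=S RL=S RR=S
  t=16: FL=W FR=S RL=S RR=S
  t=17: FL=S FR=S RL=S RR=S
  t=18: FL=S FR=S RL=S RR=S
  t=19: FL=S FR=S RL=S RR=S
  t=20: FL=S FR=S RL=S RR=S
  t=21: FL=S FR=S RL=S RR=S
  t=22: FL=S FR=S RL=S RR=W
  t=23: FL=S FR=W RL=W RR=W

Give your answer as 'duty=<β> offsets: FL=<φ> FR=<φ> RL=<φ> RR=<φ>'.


duty β = stance ticks per leg = 14
FL: stance ticks = 14; W→S at t=17 → φ=7
FR: stance ticks = 14; W→S at t=9 → φ=15
RL: stance ticks = 14; W→S at t=9 → φ=15
RR: stance ticks = 14; W→S at t=8 → φ=16

duty=14 offsets: FL=7 FR=15 RL=15 RR=16


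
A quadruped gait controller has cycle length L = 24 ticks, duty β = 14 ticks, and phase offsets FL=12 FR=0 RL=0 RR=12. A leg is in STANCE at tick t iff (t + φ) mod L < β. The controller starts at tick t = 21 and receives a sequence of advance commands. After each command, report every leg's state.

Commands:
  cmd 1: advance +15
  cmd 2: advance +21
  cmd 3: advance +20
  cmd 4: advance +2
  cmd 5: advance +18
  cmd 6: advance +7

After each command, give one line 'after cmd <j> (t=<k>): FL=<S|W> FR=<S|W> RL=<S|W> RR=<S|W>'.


start t=21: FL=S FR=W RL=W RR=S
cmd 1: advance +15 → t=36, phase=(0,12,12,0) → FL=S FR=S RL=S RR=S
cmd 2: advance +21 → t=57, phase=(21,9,9,21) → FL=W FR=S RL=S RR=W
cmd 3: advance +20 → t=77, phase=(17,5,5,17) → FL=W FR=S RL=S RR=W
cmd 4: advance +2 → t=79, phase=(19,7,7,19) → FL=W FR=S RL=S RR=W
cmd 5: advance +18 → t=97, phase=(13,1,1,13) → FL=S FR=S RL=S RR=S
cmd 6: advance +7 → t=104, phase=(20,8,8,20) → FL=W FR=S RL=S RR=W

after cmd 1 (t=36): FL=S FR=S RL=S RR=S
after cmd 2 (t=57): FL=W FR=S RL=S RR=W
after cmd 3 (t=77): FL=W FR=S RL=S RR=W
after cmd 4 (t=79): FL=W FR=S RL=S RR=W
after cmd 5 (t=97): FL=S FR=S RL=S RR=S
after cmd 6 (t=104): FL=W FR=S RL=S RR=W


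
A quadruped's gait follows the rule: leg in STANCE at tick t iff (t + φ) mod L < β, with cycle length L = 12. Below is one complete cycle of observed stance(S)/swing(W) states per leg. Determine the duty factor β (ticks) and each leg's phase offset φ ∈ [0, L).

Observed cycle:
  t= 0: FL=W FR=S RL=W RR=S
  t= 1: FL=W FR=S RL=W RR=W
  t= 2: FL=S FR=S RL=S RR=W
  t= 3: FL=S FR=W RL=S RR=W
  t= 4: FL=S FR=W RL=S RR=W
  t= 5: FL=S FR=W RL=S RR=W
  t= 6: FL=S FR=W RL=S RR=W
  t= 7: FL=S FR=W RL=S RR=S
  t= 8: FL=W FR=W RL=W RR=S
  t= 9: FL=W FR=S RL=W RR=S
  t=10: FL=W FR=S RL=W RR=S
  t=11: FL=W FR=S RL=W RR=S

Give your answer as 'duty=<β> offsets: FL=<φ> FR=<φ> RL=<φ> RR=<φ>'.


duty=6 offsets: FL=10 FR=3 RL=10 RR=5

duty β = stance ticks per leg = 6
FL: stance ticks = 6; W→S at t=2 → φ=10
FR: stance ticks = 6; W→S at t=9 → φ=3
RL: stance ticks = 6; W→S at t=2 → φ=10
RR: stance ticks = 6; W→S at t=7 → φ=5


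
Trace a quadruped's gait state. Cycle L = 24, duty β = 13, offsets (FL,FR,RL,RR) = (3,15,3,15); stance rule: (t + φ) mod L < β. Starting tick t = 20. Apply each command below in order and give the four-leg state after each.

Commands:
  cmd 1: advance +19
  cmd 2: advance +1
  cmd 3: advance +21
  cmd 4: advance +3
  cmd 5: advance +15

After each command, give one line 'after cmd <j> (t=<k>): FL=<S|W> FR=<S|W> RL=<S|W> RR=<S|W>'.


after cmd 1 (t=39): FL=W FR=S RL=W RR=S
after cmd 2 (t=40): FL=W FR=S RL=W RR=S
after cmd 3 (t=61): FL=W FR=S RL=W RR=S
after cmd 4 (t=64): FL=W FR=S RL=W RR=S
after cmd 5 (t=79): FL=S FR=W RL=S RR=W

start t=20: FL=W FR=S RL=W RR=S
cmd 1: advance +19 → t=39, phase=(18,6,18,6) → FL=W FR=S RL=W RR=S
cmd 2: advance +1 → t=40, phase=(19,7,19,7) → FL=W FR=S RL=W RR=S
cmd 3: advance +21 → t=61, phase=(16,4,16,4) → FL=W FR=S RL=W RR=S
cmd 4: advance +3 → t=64, phase=(19,7,19,7) → FL=W FR=S RL=W RR=S
cmd 5: advance +15 → t=79, phase=(10,22,10,22) → FL=S FR=W RL=S RR=W


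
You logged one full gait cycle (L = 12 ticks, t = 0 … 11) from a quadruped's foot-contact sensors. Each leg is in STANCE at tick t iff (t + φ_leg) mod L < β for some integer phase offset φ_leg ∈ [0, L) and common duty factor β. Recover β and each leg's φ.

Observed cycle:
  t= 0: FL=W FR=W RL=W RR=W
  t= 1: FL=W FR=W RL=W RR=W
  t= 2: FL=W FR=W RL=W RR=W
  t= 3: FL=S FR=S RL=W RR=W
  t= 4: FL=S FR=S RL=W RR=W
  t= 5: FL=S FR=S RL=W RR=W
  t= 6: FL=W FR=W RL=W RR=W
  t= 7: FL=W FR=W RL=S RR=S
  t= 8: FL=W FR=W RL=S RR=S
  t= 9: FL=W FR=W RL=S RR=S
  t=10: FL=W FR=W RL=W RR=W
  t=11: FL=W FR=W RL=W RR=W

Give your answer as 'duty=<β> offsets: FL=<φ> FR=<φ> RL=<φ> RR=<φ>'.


duty β = stance ticks per leg = 3
FL: stance ticks = 3; W→S at t=3 → φ=9
FR: stance ticks = 3; W→S at t=3 → φ=9
RL: stance ticks = 3; W→S at t=7 → φ=5
RR: stance ticks = 3; W→S at t=7 → φ=5

duty=3 offsets: FL=9 FR=9 RL=5 RR=5


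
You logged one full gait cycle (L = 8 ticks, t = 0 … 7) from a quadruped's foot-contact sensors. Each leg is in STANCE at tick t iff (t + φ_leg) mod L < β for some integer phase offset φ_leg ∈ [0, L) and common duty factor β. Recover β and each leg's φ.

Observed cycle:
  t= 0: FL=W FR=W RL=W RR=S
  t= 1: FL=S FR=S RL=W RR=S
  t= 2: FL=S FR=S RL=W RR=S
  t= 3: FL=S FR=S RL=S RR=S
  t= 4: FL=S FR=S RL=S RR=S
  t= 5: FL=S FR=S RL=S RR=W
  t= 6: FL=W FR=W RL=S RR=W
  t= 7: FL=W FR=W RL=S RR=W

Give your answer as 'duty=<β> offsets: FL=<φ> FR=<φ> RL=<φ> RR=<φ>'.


duty=5 offsets: FL=7 FR=7 RL=5 RR=0

duty β = stance ticks per leg = 5
FL: stance ticks = 5; W→S at t=1 → φ=7
FR: stance ticks = 5; W→S at t=1 → φ=7
RL: stance ticks = 5; W→S at t=3 → φ=5
RR: stance ticks = 5; W→S at t=0 → φ=0


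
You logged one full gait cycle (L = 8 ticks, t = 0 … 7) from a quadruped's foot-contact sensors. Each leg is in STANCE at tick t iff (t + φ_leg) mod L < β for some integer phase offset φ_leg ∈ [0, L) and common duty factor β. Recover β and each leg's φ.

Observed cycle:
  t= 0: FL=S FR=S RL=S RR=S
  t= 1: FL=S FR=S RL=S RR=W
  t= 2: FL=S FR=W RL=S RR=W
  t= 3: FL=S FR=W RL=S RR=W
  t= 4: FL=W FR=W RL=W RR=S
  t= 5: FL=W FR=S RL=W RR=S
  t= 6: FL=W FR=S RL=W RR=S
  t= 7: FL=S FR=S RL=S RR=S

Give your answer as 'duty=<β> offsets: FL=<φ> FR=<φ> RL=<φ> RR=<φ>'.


duty=5 offsets: FL=1 FR=3 RL=1 RR=4

duty β = stance ticks per leg = 5
FL: stance ticks = 5; W→S at t=7 → φ=1
FR: stance ticks = 5; W→S at t=5 → φ=3
RL: stance ticks = 5; W→S at t=7 → φ=1
RR: stance ticks = 5; W→S at t=4 → φ=4


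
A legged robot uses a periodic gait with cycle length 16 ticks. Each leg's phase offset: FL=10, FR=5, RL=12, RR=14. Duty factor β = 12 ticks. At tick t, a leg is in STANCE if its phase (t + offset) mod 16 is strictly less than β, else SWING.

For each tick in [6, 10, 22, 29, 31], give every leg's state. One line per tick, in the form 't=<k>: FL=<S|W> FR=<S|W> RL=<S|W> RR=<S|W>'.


t=6: phase=(0,11,2,4) vs β=12 → FL=S FR=S RL=S RR=S
t=10: phase=(4,15,6,8) vs β=12 → FL=S FR=W RL=S RR=S
t=22: phase=(0,11,2,4) vs β=12 → FL=S FR=S RL=S RR=S
t=29: phase=(7,2,9,11) vs β=12 → FL=S FR=S RL=S RR=S
t=31: phase=(9,4,11,13) vs β=12 → FL=S FR=S RL=S RR=W

t=6: FL=S FR=S RL=S RR=S
t=10: FL=S FR=W RL=S RR=S
t=22: FL=S FR=S RL=S RR=S
t=29: FL=S FR=S RL=S RR=S
t=31: FL=S FR=S RL=S RR=W


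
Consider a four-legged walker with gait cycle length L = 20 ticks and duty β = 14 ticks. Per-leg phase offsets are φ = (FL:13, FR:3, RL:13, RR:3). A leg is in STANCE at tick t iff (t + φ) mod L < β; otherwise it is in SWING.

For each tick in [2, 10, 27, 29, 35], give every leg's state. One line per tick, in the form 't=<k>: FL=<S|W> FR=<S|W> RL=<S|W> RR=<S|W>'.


t=2: FL=W FR=S RL=W RR=S
t=10: FL=S FR=S RL=S RR=S
t=27: FL=S FR=S RL=S RR=S
t=29: FL=S FR=S RL=S RR=S
t=35: FL=S FR=W RL=S RR=W

t=2: phase=(15,5,15,5) vs β=14 → FL=W FR=S RL=W RR=S
t=10: phase=(3,13,3,13) vs β=14 → FL=S FR=S RL=S RR=S
t=27: phase=(0,10,0,10) vs β=14 → FL=S FR=S RL=S RR=S
t=29: phase=(2,12,2,12) vs β=14 → FL=S FR=S RL=S RR=S
t=35: phase=(8,18,8,18) vs β=14 → FL=S FR=W RL=S RR=W


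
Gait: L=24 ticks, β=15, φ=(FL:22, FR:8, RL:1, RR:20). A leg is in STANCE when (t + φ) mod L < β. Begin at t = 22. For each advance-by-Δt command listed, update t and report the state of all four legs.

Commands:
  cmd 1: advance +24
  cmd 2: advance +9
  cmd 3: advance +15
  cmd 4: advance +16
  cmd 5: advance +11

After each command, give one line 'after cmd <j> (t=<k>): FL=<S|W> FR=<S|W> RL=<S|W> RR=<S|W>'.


start t=22: FL=W FR=S RL=W RR=W
cmd 1: advance +24 → t=46, phase=(20,6,23,18) → FL=W FR=S RL=W RR=W
cmd 2: advance +9 → t=55, phase=(5,15,8,3) → FL=S FR=W RL=S RR=S
cmd 3: advance +15 → t=70, phase=(20,6,23,18) → FL=W FR=S RL=W RR=W
cmd 4: advance +16 → t=86, phase=(12,22,15,10) → FL=S FR=W RL=W RR=S
cmd 5: advance +11 → t=97, phase=(23,9,2,21) → FL=W FR=S RL=S RR=W

after cmd 1 (t=46): FL=W FR=S RL=W RR=W
after cmd 2 (t=55): FL=S FR=W RL=S RR=S
after cmd 3 (t=70): FL=W FR=S RL=W RR=W
after cmd 4 (t=86): FL=S FR=W RL=W RR=S
after cmd 5 (t=97): FL=W FR=S RL=S RR=W


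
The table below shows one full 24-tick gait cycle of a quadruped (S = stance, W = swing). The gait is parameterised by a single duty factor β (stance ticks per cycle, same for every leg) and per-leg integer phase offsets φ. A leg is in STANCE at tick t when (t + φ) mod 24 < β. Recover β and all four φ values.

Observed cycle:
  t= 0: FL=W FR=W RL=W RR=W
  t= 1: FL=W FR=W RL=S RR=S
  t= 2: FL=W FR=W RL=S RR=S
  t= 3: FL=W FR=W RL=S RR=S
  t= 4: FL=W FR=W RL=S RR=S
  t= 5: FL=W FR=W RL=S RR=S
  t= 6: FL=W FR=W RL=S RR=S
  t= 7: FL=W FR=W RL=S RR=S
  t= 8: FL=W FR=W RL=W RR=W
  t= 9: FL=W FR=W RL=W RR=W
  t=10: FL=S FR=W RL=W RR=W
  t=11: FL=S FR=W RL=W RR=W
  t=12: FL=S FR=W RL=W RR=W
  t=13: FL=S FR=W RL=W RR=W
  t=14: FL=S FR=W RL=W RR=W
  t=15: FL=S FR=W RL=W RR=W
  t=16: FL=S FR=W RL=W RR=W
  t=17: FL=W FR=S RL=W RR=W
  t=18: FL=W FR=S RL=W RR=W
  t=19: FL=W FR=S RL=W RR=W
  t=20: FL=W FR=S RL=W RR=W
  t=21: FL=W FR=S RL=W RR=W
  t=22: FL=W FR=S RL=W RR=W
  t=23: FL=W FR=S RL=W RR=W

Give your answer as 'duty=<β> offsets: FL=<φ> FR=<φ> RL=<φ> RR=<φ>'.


duty=7 offsets: FL=14 FR=7 RL=23 RR=23

duty β = stance ticks per leg = 7
FL: stance ticks = 7; W→S at t=10 → φ=14
FR: stance ticks = 7; W→S at t=17 → φ=7
RL: stance ticks = 7; W→S at t=1 → φ=23
RR: stance ticks = 7; W→S at t=1 → φ=23


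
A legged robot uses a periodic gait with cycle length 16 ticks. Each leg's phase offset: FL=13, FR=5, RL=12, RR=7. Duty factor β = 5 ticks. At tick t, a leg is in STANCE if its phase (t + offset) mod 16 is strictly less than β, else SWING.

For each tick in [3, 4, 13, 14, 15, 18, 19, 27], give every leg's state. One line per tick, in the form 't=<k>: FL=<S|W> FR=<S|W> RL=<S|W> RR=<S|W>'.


t=3: FL=S FR=W RL=W RR=W
t=4: FL=S FR=W RL=S RR=W
t=13: FL=W FR=S RL=W RR=S
t=14: FL=W FR=S RL=W RR=W
t=15: FL=W FR=S RL=W RR=W
t=18: FL=W FR=W RL=W RR=W
t=19: FL=S FR=W RL=W RR=W
t=27: FL=W FR=S RL=W RR=S

t=3: phase=(0,8,15,10) vs β=5 → FL=S FR=W RL=W RR=W
t=4: phase=(1,9,0,11) vs β=5 → FL=S FR=W RL=S RR=W
t=13: phase=(10,2,9,4) vs β=5 → FL=W FR=S RL=W RR=S
t=14: phase=(11,3,10,5) vs β=5 → FL=W FR=S RL=W RR=W
t=15: phase=(12,4,11,6) vs β=5 → FL=W FR=S RL=W RR=W
t=18: phase=(15,7,14,9) vs β=5 → FL=W FR=W RL=W RR=W
t=19: phase=(0,8,15,10) vs β=5 → FL=S FR=W RL=W RR=W
t=27: phase=(8,0,7,2) vs β=5 → FL=W FR=S RL=W RR=S


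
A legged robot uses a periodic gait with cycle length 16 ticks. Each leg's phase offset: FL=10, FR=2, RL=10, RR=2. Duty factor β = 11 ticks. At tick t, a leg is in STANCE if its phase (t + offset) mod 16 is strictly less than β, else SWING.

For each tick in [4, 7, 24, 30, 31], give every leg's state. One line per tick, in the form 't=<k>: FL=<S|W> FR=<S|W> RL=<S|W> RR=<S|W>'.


t=4: phase=(14,6,14,6) vs β=11 → FL=W FR=S RL=W RR=S
t=7: phase=(1,9,1,9) vs β=11 → FL=S FR=S RL=S RR=S
t=24: phase=(2,10,2,10) vs β=11 → FL=S FR=S RL=S RR=S
t=30: phase=(8,0,8,0) vs β=11 → FL=S FR=S RL=S RR=S
t=31: phase=(9,1,9,1) vs β=11 → FL=S FR=S RL=S RR=S

t=4: FL=W FR=S RL=W RR=S
t=7: FL=S FR=S RL=S RR=S
t=24: FL=S FR=S RL=S RR=S
t=30: FL=S FR=S RL=S RR=S
t=31: FL=S FR=S RL=S RR=S


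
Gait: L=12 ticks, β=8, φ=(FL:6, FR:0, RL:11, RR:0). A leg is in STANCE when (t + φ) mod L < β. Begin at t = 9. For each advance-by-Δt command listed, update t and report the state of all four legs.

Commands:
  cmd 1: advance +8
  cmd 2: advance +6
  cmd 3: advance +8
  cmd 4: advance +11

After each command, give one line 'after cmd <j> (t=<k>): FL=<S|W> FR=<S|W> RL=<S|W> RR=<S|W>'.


after cmd 1 (t=17): FL=W FR=S RL=S RR=S
after cmd 2 (t=23): FL=S FR=W RL=W RR=W
after cmd 3 (t=31): FL=S FR=S RL=S RR=S
after cmd 4 (t=42): FL=S FR=S RL=S RR=S

start t=9: FL=S FR=W RL=W RR=W
cmd 1: advance +8 → t=17, phase=(11,5,4,5) → FL=W FR=S RL=S RR=S
cmd 2: advance +6 → t=23, phase=(5,11,10,11) → FL=S FR=W RL=W RR=W
cmd 3: advance +8 → t=31, phase=(1,7,6,7) → FL=S FR=S RL=S RR=S
cmd 4: advance +11 → t=42, phase=(0,6,5,6) → FL=S FR=S RL=S RR=S


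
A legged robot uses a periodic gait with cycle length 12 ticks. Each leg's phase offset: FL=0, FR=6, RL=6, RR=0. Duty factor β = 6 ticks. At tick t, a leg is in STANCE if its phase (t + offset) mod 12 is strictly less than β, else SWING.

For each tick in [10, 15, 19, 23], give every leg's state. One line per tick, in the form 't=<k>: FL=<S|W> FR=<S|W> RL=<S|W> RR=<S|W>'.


t=10: phase=(10,4,4,10) vs β=6 → FL=W FR=S RL=S RR=W
t=15: phase=(3,9,9,3) vs β=6 → FL=S FR=W RL=W RR=S
t=19: phase=(7,1,1,7) vs β=6 → FL=W FR=S RL=S RR=W
t=23: phase=(11,5,5,11) vs β=6 → FL=W FR=S RL=S RR=W

t=10: FL=W FR=S RL=S RR=W
t=15: FL=S FR=W RL=W RR=S
t=19: FL=W FR=S RL=S RR=W
t=23: FL=W FR=S RL=S RR=W


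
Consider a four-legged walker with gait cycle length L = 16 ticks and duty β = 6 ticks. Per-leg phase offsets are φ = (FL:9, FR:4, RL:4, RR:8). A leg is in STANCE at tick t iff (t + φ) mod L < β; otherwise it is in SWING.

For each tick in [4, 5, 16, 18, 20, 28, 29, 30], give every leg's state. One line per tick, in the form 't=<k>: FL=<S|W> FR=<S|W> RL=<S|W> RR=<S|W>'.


t=4: phase=(13,8,8,12) vs β=6 → FL=W FR=W RL=W RR=W
t=5: phase=(14,9,9,13) vs β=6 → FL=W FR=W RL=W RR=W
t=16: phase=(9,4,4,8) vs β=6 → FL=W FR=S RL=S RR=W
t=18: phase=(11,6,6,10) vs β=6 → FL=W FR=W RL=W RR=W
t=20: phase=(13,8,8,12) vs β=6 → FL=W FR=W RL=W RR=W
t=28: phase=(5,0,0,4) vs β=6 → FL=S FR=S RL=S RR=S
t=29: phase=(6,1,1,5) vs β=6 → FL=W FR=S RL=S RR=S
t=30: phase=(7,2,2,6) vs β=6 → FL=W FR=S RL=S RR=W

t=4: FL=W FR=W RL=W RR=W
t=5: FL=W FR=W RL=W RR=W
t=16: FL=W FR=S RL=S RR=W
t=18: FL=W FR=W RL=W RR=W
t=20: FL=W FR=W RL=W RR=W
t=28: FL=S FR=S RL=S RR=S
t=29: FL=W FR=S RL=S RR=S
t=30: FL=W FR=S RL=S RR=W


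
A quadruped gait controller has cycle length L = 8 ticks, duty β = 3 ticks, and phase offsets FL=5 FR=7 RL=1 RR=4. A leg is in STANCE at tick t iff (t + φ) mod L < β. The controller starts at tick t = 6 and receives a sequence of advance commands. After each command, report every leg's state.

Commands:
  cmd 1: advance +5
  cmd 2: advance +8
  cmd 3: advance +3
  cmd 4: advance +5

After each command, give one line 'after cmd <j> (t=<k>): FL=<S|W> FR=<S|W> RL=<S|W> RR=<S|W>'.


start t=6: FL=W FR=W RL=W RR=S
cmd 1: advance +5 → t=11, phase=(0,2,4,7) → FL=S FR=S RL=W RR=W
cmd 2: advance +8 → t=19, phase=(0,2,4,7) → FL=S FR=S RL=W RR=W
cmd 3: advance +3 → t=22, phase=(3,5,7,2) → FL=W FR=W RL=W RR=S
cmd 4: advance +5 → t=27, phase=(0,2,4,7) → FL=S FR=S RL=W RR=W

after cmd 1 (t=11): FL=S FR=S RL=W RR=W
after cmd 2 (t=19): FL=S FR=S RL=W RR=W
after cmd 3 (t=22): FL=W FR=W RL=W RR=S
after cmd 4 (t=27): FL=S FR=S RL=W RR=W


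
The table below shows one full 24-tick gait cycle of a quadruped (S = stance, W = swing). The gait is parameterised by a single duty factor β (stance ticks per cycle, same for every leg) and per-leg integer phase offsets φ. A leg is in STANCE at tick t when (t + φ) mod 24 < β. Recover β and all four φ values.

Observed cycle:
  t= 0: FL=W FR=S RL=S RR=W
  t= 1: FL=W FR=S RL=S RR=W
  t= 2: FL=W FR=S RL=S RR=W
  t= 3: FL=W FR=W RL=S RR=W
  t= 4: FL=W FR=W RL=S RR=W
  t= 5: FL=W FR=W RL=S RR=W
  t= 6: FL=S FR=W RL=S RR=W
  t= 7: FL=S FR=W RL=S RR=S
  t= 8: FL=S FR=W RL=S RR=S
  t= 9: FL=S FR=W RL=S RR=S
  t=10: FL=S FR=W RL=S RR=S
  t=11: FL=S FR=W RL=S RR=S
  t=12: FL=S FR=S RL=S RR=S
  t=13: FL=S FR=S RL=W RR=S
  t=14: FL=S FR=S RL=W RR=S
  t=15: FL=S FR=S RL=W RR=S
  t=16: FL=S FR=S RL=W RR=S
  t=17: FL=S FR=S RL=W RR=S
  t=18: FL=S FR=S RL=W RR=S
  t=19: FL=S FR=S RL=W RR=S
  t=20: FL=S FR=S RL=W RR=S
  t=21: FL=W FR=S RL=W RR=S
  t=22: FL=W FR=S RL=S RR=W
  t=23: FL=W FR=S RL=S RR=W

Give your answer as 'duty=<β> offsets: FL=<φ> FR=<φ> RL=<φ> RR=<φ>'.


duty β = stance ticks per leg = 15
FL: stance ticks = 15; W→S at t=6 → φ=18
FR: stance ticks = 15; W→S at t=12 → φ=12
RL: stance ticks = 15; W→S at t=22 → φ=2
RR: stance ticks = 15; W→S at t=7 → φ=17

duty=15 offsets: FL=18 FR=12 RL=2 RR=17


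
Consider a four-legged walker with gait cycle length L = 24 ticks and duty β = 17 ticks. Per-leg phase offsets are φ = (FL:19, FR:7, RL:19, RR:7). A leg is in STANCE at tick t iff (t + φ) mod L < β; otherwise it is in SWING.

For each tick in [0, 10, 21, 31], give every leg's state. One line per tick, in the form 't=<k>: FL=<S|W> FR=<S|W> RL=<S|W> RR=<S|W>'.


t=0: FL=W FR=S RL=W RR=S
t=10: FL=S FR=W RL=S RR=W
t=21: FL=S FR=S RL=S RR=S
t=31: FL=S FR=S RL=S RR=S

t=0: phase=(19,7,19,7) vs β=17 → FL=W FR=S RL=W RR=S
t=10: phase=(5,17,5,17) vs β=17 → FL=S FR=W RL=S RR=W
t=21: phase=(16,4,16,4) vs β=17 → FL=S FR=S RL=S RR=S
t=31: phase=(2,14,2,14) vs β=17 → FL=S FR=S RL=S RR=S


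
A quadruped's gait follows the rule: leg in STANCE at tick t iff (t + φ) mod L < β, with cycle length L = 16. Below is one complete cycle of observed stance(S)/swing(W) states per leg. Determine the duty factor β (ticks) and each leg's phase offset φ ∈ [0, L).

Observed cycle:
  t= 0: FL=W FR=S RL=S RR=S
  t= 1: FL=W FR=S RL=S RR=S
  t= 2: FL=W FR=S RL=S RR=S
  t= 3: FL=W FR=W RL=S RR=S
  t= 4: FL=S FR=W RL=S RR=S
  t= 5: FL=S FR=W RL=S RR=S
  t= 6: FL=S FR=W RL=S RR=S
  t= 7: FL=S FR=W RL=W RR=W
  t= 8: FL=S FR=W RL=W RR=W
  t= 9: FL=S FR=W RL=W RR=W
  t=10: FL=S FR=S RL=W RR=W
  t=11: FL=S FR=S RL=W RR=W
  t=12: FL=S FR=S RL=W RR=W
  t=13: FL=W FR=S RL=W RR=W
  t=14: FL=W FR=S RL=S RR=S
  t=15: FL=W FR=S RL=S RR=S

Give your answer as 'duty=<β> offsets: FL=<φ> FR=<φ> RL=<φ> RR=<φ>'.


duty β = stance ticks per leg = 9
FL: stance ticks = 9; W→S at t=4 → φ=12
FR: stance ticks = 9; W→S at t=10 → φ=6
RL: stance ticks = 9; W→S at t=14 → φ=2
RR: stance ticks = 9; W→S at t=14 → φ=2

duty=9 offsets: FL=12 FR=6 RL=2 RR=2


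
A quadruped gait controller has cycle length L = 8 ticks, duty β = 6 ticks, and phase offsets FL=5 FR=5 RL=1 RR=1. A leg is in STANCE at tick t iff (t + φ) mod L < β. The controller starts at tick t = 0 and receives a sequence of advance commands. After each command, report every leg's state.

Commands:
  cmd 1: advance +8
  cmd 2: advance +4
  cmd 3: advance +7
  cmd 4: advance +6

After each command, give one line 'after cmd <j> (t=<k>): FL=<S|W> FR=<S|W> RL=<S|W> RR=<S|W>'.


after cmd 1 (t=8): FL=S FR=S RL=S RR=S
after cmd 2 (t=12): FL=S FR=S RL=S RR=S
after cmd 3 (t=19): FL=S FR=S RL=S RR=S
after cmd 4 (t=25): FL=W FR=W RL=S RR=S

start t=0: FL=S FR=S RL=S RR=S
cmd 1: advance +8 → t=8, phase=(5,5,1,1) → FL=S FR=S RL=S RR=S
cmd 2: advance +4 → t=12, phase=(1,1,5,5) → FL=S FR=S RL=S RR=S
cmd 3: advance +7 → t=19, phase=(0,0,4,4) → FL=S FR=S RL=S RR=S
cmd 4: advance +6 → t=25, phase=(6,6,2,2) → FL=W FR=W RL=S RR=S


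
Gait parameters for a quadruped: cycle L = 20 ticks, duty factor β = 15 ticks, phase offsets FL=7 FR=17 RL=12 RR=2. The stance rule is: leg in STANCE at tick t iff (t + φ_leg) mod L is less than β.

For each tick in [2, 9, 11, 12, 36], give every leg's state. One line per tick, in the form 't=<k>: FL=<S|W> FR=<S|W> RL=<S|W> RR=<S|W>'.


t=2: FL=S FR=W RL=S RR=S
t=9: FL=W FR=S RL=S RR=S
t=11: FL=W FR=S RL=S RR=S
t=12: FL=W FR=S RL=S RR=S
t=36: FL=S FR=S RL=S RR=W

t=2: phase=(9,19,14,4) vs β=15 → FL=S FR=W RL=S RR=S
t=9: phase=(16,6,1,11) vs β=15 → FL=W FR=S RL=S RR=S
t=11: phase=(18,8,3,13) vs β=15 → FL=W FR=S RL=S RR=S
t=12: phase=(19,9,4,14) vs β=15 → FL=W FR=S RL=S RR=S
t=36: phase=(3,13,8,18) vs β=15 → FL=S FR=S RL=S RR=W


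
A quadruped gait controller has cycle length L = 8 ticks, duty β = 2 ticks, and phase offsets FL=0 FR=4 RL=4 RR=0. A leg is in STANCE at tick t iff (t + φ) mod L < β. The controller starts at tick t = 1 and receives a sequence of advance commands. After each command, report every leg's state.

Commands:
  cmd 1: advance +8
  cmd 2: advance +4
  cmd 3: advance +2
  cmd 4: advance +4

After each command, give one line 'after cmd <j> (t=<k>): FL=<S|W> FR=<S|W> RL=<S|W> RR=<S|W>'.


start t=1: FL=S FR=W RL=W RR=S
cmd 1: advance +8 → t=9, phase=(1,5,5,1) → FL=S FR=W RL=W RR=S
cmd 2: advance +4 → t=13, phase=(5,1,1,5) → FL=W FR=S RL=S RR=W
cmd 3: advance +2 → t=15, phase=(7,3,3,7) → FL=W FR=W RL=W RR=W
cmd 4: advance +4 → t=19, phase=(3,7,7,3) → FL=W FR=W RL=W RR=W

after cmd 1 (t=9): FL=S FR=W RL=W RR=S
after cmd 2 (t=13): FL=W FR=S RL=S RR=W
after cmd 3 (t=15): FL=W FR=W RL=W RR=W
after cmd 4 (t=19): FL=W FR=W RL=W RR=W


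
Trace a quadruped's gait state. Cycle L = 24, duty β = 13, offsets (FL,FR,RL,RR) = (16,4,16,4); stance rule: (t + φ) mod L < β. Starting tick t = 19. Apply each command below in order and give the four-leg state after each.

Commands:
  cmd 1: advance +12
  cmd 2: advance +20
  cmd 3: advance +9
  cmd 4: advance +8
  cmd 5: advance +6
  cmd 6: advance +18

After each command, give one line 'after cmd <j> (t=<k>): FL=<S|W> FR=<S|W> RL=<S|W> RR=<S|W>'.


start t=19: FL=S FR=W RL=S RR=W
cmd 1: advance +12 → t=31, phase=(23,11,23,11) → FL=W FR=S RL=W RR=S
cmd 2: advance +20 → t=51, phase=(19,7,19,7) → FL=W FR=S RL=W RR=S
cmd 3: advance +9 → t=60, phase=(4,16,4,16) → FL=S FR=W RL=S RR=W
cmd 4: advance +8 → t=68, phase=(12,0,12,0) → FL=S FR=S RL=S RR=S
cmd 5: advance +6 → t=74, phase=(18,6,18,6) → FL=W FR=S RL=W RR=S
cmd 6: advance +18 → t=92, phase=(12,0,12,0) → FL=S FR=S RL=S RR=S

after cmd 1 (t=31): FL=W FR=S RL=W RR=S
after cmd 2 (t=51): FL=W FR=S RL=W RR=S
after cmd 3 (t=60): FL=S FR=W RL=S RR=W
after cmd 4 (t=68): FL=S FR=S RL=S RR=S
after cmd 5 (t=74): FL=W FR=S RL=W RR=S
after cmd 6 (t=92): FL=S FR=S RL=S RR=S


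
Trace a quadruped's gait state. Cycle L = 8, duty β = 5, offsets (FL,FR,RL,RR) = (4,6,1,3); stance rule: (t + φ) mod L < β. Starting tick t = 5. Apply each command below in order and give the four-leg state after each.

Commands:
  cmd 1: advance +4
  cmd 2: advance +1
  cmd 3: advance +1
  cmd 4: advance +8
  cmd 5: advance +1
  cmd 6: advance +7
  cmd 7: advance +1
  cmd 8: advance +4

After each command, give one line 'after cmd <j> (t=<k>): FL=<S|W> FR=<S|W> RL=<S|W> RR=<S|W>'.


start t=5: FL=S FR=S RL=W RR=S
cmd 1: advance +4 → t=9, phase=(5,7,2,4) → FL=W FR=W RL=S RR=S
cmd 2: advance +1 → t=10, phase=(6,0,3,5) → FL=W FR=S RL=S RR=W
cmd 3: advance +1 → t=11, phase=(7,1,4,6) → FL=W FR=S RL=S RR=W
cmd 4: advance +8 → t=19, phase=(7,1,4,6) → FL=W FR=S RL=S RR=W
cmd 5: advance +1 → t=20, phase=(0,2,5,7) → FL=S FR=S RL=W RR=W
cmd 6: advance +7 → t=27, phase=(7,1,4,6) → FL=W FR=S RL=S RR=W
cmd 7: advance +1 → t=28, phase=(0,2,5,7) → FL=S FR=S RL=W RR=W
cmd 8: advance +4 → t=32, phase=(4,6,1,3) → FL=S FR=W RL=S RR=S

after cmd 1 (t=9): FL=W FR=W RL=S RR=S
after cmd 2 (t=10): FL=W FR=S RL=S RR=W
after cmd 3 (t=11): FL=W FR=S RL=S RR=W
after cmd 4 (t=19): FL=W FR=S RL=S RR=W
after cmd 5 (t=20): FL=S FR=S RL=W RR=W
after cmd 6 (t=27): FL=W FR=S RL=S RR=W
after cmd 7 (t=28): FL=S FR=S RL=W RR=W
after cmd 8 (t=32): FL=S FR=W RL=S RR=S


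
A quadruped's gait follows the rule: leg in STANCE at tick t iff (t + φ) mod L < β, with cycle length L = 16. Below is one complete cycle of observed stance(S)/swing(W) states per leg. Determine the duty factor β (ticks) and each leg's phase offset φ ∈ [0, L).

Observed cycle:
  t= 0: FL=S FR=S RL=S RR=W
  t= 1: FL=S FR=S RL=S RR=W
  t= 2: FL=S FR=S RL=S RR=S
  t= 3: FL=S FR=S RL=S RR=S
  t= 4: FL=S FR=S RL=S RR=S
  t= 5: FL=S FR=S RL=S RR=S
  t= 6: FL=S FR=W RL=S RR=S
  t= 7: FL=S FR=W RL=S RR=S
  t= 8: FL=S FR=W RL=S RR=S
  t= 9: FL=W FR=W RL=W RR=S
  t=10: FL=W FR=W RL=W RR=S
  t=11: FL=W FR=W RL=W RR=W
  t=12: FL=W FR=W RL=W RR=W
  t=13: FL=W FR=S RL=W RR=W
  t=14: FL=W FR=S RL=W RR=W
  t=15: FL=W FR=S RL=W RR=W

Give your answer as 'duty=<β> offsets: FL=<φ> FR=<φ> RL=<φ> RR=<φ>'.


duty=9 offsets: FL=0 FR=3 RL=0 RR=14

duty β = stance ticks per leg = 9
FL: stance ticks = 9; W→S at t=0 → φ=0
FR: stance ticks = 9; W→S at t=13 → φ=3
RL: stance ticks = 9; W→S at t=0 → φ=0
RR: stance ticks = 9; W→S at t=2 → φ=14


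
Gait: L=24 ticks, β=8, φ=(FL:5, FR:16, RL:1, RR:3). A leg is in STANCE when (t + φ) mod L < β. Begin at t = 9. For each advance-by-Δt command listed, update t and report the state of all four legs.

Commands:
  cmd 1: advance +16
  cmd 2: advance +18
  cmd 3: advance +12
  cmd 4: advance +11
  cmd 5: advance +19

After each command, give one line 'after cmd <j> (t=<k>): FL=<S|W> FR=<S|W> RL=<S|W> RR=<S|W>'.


start t=9: FL=W FR=S RL=W RR=W
cmd 1: advance +16 → t=25, phase=(6,17,2,4) → FL=S FR=W RL=S RR=S
cmd 2: advance +18 → t=43, phase=(0,11,20,22) → FL=S FR=W RL=W RR=W
cmd 3: advance +12 → t=55, phase=(12,23,8,10) → FL=W FR=W RL=W RR=W
cmd 4: advance +11 → t=66, phase=(23,10,19,21) → FL=W FR=W RL=W RR=W
cmd 5: advance +19 → t=85, phase=(18,5,14,16) → FL=W FR=S RL=W RR=W

after cmd 1 (t=25): FL=S FR=W RL=S RR=S
after cmd 2 (t=43): FL=S FR=W RL=W RR=W
after cmd 3 (t=55): FL=W FR=W RL=W RR=W
after cmd 4 (t=66): FL=W FR=W RL=W RR=W
after cmd 5 (t=85): FL=W FR=S RL=W RR=W


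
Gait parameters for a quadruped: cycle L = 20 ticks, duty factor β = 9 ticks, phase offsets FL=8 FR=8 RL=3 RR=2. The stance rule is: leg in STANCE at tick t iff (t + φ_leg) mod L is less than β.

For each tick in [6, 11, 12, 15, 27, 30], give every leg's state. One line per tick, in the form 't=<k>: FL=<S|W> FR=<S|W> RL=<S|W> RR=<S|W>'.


t=6: phase=(14,14,9,8) vs β=9 → FL=W FR=W RL=W RR=S
t=11: phase=(19,19,14,13) vs β=9 → FL=W FR=W RL=W RR=W
t=12: phase=(0,0,15,14) vs β=9 → FL=S FR=S RL=W RR=W
t=15: phase=(3,3,18,17) vs β=9 → FL=S FR=S RL=W RR=W
t=27: phase=(15,15,10,9) vs β=9 → FL=W FR=W RL=W RR=W
t=30: phase=(18,18,13,12) vs β=9 → FL=W FR=W RL=W RR=W

t=6: FL=W FR=W RL=W RR=S
t=11: FL=W FR=W RL=W RR=W
t=12: FL=S FR=S RL=W RR=W
t=15: FL=S FR=S RL=W RR=W
t=27: FL=W FR=W RL=W RR=W
t=30: FL=W FR=W RL=W RR=W


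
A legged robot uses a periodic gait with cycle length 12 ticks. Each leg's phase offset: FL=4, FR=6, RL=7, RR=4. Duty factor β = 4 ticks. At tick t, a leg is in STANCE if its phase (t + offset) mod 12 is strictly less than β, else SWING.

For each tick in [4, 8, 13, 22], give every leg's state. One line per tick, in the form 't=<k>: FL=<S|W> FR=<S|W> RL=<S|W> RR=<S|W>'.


t=4: FL=W FR=W RL=W RR=W
t=8: FL=S FR=S RL=S RR=S
t=13: FL=W FR=W RL=W RR=W
t=22: FL=S FR=W RL=W RR=S

t=4: phase=(8,10,11,8) vs β=4 → FL=W FR=W RL=W RR=W
t=8: phase=(0,2,3,0) vs β=4 → FL=S FR=S RL=S RR=S
t=13: phase=(5,7,8,5) vs β=4 → FL=W FR=W RL=W RR=W
t=22: phase=(2,4,5,2) vs β=4 → FL=S FR=W RL=W RR=S


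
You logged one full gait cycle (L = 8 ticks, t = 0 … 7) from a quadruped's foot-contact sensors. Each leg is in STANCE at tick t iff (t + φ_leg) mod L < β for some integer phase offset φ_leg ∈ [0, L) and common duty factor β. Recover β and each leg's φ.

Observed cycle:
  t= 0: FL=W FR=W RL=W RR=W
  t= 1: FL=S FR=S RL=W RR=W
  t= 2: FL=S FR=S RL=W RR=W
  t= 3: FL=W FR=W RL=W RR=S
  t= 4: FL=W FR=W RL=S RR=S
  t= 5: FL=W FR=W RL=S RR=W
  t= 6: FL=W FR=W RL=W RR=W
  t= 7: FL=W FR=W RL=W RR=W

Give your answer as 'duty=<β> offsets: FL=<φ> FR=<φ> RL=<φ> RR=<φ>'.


duty β = stance ticks per leg = 2
FL: stance ticks = 2; W→S at t=1 → φ=7
FR: stance ticks = 2; W→S at t=1 → φ=7
RL: stance ticks = 2; W→S at t=4 → φ=4
RR: stance ticks = 2; W→S at t=3 → φ=5

duty=2 offsets: FL=7 FR=7 RL=4 RR=5


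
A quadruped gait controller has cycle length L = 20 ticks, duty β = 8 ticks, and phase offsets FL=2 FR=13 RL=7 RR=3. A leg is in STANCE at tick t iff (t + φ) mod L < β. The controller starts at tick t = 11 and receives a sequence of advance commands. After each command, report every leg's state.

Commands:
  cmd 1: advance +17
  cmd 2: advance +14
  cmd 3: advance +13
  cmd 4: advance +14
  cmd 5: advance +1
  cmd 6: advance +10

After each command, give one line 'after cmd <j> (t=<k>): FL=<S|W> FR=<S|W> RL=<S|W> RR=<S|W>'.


start t=11: FL=W FR=S RL=W RR=W
cmd 1: advance +17 → t=28, phase=(10,1,15,11) → FL=W FR=S RL=W RR=W
cmd 2: advance +14 → t=42, phase=(4,15,9,5) → FL=S FR=W RL=W RR=S
cmd 3: advance +13 → t=55, phase=(17,8,2,18) → FL=W FR=W RL=S RR=W
cmd 4: advance +14 → t=69, phase=(11,2,16,12) → FL=W FR=S RL=W RR=W
cmd 5: advance +1 → t=70, phase=(12,3,17,13) → FL=W FR=S RL=W RR=W
cmd 6: advance +10 → t=80, phase=(2,13,7,3) → FL=S FR=W RL=S RR=S

after cmd 1 (t=28): FL=W FR=S RL=W RR=W
after cmd 2 (t=42): FL=S FR=W RL=W RR=S
after cmd 3 (t=55): FL=W FR=W RL=S RR=W
after cmd 4 (t=69): FL=W FR=S RL=W RR=W
after cmd 5 (t=70): FL=W FR=S RL=W RR=W
after cmd 6 (t=80): FL=S FR=W RL=S RR=S


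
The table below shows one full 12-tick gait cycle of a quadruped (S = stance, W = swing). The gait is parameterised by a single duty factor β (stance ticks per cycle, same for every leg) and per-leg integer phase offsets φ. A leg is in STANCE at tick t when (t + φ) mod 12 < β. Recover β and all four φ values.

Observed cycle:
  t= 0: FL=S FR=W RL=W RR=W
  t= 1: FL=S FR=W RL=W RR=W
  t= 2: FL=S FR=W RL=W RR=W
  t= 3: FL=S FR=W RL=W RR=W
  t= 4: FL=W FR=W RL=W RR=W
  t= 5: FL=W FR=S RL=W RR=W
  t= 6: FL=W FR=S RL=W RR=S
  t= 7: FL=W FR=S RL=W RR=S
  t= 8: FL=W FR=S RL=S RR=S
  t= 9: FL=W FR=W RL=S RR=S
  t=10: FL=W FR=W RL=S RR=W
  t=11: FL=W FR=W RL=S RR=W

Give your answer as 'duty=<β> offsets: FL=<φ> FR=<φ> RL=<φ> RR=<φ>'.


duty β = stance ticks per leg = 4
FL: stance ticks = 4; W→S at t=0 → φ=0
FR: stance ticks = 4; W→S at t=5 → φ=7
RL: stance ticks = 4; W→S at t=8 → φ=4
RR: stance ticks = 4; W→S at t=6 → φ=6

duty=4 offsets: FL=0 FR=7 RL=4 RR=6


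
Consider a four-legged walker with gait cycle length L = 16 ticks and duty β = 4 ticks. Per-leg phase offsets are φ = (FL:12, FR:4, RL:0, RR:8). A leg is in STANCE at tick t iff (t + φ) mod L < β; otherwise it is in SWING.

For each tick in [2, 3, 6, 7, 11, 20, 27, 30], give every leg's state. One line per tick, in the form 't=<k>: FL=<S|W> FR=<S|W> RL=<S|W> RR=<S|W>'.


t=2: FL=W FR=W RL=S RR=W
t=3: FL=W FR=W RL=S RR=W
t=6: FL=S FR=W RL=W RR=W
t=7: FL=S FR=W RL=W RR=W
t=11: FL=W FR=W RL=W RR=S
t=20: FL=S FR=W RL=W RR=W
t=27: FL=W FR=W RL=W RR=S
t=30: FL=W FR=S RL=W RR=W

t=2: phase=(14,6,2,10) vs β=4 → FL=W FR=W RL=S RR=W
t=3: phase=(15,7,3,11) vs β=4 → FL=W FR=W RL=S RR=W
t=6: phase=(2,10,6,14) vs β=4 → FL=S FR=W RL=W RR=W
t=7: phase=(3,11,7,15) vs β=4 → FL=S FR=W RL=W RR=W
t=11: phase=(7,15,11,3) vs β=4 → FL=W FR=W RL=W RR=S
t=20: phase=(0,8,4,12) vs β=4 → FL=S FR=W RL=W RR=W
t=27: phase=(7,15,11,3) vs β=4 → FL=W FR=W RL=W RR=S
t=30: phase=(10,2,14,6) vs β=4 → FL=W FR=S RL=W RR=W


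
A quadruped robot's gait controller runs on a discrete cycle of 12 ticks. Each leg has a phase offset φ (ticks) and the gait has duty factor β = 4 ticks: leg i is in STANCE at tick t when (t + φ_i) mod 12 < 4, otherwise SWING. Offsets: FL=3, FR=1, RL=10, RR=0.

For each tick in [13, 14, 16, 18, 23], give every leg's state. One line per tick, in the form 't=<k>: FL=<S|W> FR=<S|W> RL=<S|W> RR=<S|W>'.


t=13: FL=W FR=S RL=W RR=S
t=14: FL=W FR=S RL=S RR=S
t=16: FL=W FR=W RL=S RR=W
t=18: FL=W FR=W RL=W RR=W
t=23: FL=S FR=S RL=W RR=W

t=13: phase=(4,2,11,1) vs β=4 → FL=W FR=S RL=W RR=S
t=14: phase=(5,3,0,2) vs β=4 → FL=W FR=S RL=S RR=S
t=16: phase=(7,5,2,4) vs β=4 → FL=W FR=W RL=S RR=W
t=18: phase=(9,7,4,6) vs β=4 → FL=W FR=W RL=W RR=W
t=23: phase=(2,0,9,11) vs β=4 → FL=S FR=S RL=W RR=W
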